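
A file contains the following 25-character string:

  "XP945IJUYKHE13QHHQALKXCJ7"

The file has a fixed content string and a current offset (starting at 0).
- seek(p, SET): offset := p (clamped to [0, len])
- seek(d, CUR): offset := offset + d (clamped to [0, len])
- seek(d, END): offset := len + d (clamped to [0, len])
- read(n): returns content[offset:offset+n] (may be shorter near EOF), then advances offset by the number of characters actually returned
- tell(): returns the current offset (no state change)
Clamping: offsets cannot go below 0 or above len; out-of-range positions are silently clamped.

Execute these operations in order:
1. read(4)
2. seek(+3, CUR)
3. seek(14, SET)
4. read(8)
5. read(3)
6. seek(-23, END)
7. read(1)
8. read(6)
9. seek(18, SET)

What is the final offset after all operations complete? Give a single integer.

Answer: 18

Derivation:
After 1 (read(4)): returned 'XP94', offset=4
After 2 (seek(+3, CUR)): offset=7
After 3 (seek(14, SET)): offset=14
After 4 (read(8)): returned 'QHHQALKX', offset=22
After 5 (read(3)): returned 'CJ7', offset=25
After 6 (seek(-23, END)): offset=2
After 7 (read(1)): returned '9', offset=3
After 8 (read(6)): returned '45IJUY', offset=9
After 9 (seek(18, SET)): offset=18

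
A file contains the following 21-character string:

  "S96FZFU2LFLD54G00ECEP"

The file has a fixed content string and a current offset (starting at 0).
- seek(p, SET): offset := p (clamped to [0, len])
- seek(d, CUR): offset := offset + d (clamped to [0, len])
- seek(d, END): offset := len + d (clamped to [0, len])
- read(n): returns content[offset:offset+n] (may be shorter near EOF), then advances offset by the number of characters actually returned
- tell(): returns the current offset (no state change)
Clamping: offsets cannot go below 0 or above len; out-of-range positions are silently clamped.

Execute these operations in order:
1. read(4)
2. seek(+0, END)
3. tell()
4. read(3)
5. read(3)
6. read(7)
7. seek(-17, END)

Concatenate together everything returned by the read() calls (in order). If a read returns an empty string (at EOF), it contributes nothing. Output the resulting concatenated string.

After 1 (read(4)): returned 'S96F', offset=4
After 2 (seek(+0, END)): offset=21
After 3 (tell()): offset=21
After 4 (read(3)): returned '', offset=21
After 5 (read(3)): returned '', offset=21
After 6 (read(7)): returned '', offset=21
After 7 (seek(-17, END)): offset=4

Answer: S96F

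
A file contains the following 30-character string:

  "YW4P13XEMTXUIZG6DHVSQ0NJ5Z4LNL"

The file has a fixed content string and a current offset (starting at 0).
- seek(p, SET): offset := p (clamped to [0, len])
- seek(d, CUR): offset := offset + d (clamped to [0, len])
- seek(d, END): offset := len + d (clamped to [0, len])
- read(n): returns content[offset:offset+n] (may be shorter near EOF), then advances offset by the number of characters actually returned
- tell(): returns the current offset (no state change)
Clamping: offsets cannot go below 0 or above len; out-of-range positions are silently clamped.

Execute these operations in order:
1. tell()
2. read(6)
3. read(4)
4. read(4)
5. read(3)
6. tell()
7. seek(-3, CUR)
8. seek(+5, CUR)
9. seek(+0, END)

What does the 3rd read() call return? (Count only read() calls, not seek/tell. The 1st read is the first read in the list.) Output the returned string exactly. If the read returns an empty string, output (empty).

After 1 (tell()): offset=0
After 2 (read(6)): returned 'YW4P13', offset=6
After 3 (read(4)): returned 'XEMT', offset=10
After 4 (read(4)): returned 'XUIZ', offset=14
After 5 (read(3)): returned 'G6D', offset=17
After 6 (tell()): offset=17
After 7 (seek(-3, CUR)): offset=14
After 8 (seek(+5, CUR)): offset=19
After 9 (seek(+0, END)): offset=30

Answer: XUIZ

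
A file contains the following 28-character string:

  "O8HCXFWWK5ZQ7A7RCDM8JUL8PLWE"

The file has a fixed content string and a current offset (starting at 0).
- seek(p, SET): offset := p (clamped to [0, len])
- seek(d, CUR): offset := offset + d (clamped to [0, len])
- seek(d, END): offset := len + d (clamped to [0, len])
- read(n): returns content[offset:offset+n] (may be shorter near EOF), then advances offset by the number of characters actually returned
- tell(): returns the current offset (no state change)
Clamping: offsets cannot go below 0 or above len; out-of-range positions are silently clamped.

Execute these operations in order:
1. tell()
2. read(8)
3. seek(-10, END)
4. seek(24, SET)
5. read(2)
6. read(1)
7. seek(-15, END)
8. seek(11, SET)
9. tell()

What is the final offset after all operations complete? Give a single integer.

After 1 (tell()): offset=0
After 2 (read(8)): returned 'O8HCXFWW', offset=8
After 3 (seek(-10, END)): offset=18
After 4 (seek(24, SET)): offset=24
After 5 (read(2)): returned 'PL', offset=26
After 6 (read(1)): returned 'W', offset=27
After 7 (seek(-15, END)): offset=13
After 8 (seek(11, SET)): offset=11
After 9 (tell()): offset=11

Answer: 11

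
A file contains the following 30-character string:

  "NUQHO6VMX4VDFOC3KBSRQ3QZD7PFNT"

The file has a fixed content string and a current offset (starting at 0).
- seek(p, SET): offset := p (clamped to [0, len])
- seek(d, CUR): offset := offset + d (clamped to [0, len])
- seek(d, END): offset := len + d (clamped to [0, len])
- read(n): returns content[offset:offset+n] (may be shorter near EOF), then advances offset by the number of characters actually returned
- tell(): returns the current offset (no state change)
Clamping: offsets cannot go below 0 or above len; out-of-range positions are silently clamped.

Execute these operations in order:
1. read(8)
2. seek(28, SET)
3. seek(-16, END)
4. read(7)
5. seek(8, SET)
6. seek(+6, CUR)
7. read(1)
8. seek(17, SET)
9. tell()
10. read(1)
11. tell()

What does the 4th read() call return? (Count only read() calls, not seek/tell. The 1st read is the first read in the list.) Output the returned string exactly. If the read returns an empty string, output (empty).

Answer: B

Derivation:
After 1 (read(8)): returned 'NUQHO6VM', offset=8
After 2 (seek(28, SET)): offset=28
After 3 (seek(-16, END)): offset=14
After 4 (read(7)): returned 'C3KBSRQ', offset=21
After 5 (seek(8, SET)): offset=8
After 6 (seek(+6, CUR)): offset=14
After 7 (read(1)): returned 'C', offset=15
After 8 (seek(17, SET)): offset=17
After 9 (tell()): offset=17
After 10 (read(1)): returned 'B', offset=18
After 11 (tell()): offset=18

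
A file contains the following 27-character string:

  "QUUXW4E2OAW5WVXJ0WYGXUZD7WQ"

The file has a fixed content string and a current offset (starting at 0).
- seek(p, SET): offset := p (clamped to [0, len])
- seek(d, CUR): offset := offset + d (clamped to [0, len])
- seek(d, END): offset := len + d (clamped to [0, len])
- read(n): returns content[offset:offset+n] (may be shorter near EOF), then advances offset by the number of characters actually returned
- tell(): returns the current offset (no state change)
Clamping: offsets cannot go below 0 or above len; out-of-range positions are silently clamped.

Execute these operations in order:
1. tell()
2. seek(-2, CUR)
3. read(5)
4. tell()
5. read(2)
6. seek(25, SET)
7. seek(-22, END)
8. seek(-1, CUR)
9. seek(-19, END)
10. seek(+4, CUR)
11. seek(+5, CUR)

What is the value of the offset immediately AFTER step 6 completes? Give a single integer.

Answer: 25

Derivation:
After 1 (tell()): offset=0
After 2 (seek(-2, CUR)): offset=0
After 3 (read(5)): returned 'QUUXW', offset=5
After 4 (tell()): offset=5
After 5 (read(2)): returned '4E', offset=7
After 6 (seek(25, SET)): offset=25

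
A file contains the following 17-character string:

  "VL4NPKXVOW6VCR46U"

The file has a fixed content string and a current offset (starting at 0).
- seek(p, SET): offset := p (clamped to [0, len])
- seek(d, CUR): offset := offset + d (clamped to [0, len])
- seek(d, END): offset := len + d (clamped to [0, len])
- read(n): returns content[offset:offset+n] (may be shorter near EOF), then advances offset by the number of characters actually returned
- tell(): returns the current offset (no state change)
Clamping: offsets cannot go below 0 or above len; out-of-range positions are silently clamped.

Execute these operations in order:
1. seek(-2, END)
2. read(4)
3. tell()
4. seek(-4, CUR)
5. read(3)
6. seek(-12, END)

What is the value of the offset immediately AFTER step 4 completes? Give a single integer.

Answer: 13

Derivation:
After 1 (seek(-2, END)): offset=15
After 2 (read(4)): returned '6U', offset=17
After 3 (tell()): offset=17
After 4 (seek(-4, CUR)): offset=13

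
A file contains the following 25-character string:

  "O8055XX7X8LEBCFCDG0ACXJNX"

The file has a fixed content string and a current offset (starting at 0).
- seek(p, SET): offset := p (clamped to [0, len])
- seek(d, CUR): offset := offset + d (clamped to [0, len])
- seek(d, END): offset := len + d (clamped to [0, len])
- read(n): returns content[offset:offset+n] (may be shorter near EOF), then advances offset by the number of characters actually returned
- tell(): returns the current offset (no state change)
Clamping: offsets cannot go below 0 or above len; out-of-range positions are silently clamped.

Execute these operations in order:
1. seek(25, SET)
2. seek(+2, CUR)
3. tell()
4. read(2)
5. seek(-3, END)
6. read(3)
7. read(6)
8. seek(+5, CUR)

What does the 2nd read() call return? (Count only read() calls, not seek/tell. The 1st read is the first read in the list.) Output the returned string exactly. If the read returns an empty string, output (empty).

Answer: JNX

Derivation:
After 1 (seek(25, SET)): offset=25
After 2 (seek(+2, CUR)): offset=25
After 3 (tell()): offset=25
After 4 (read(2)): returned '', offset=25
After 5 (seek(-3, END)): offset=22
After 6 (read(3)): returned 'JNX', offset=25
After 7 (read(6)): returned '', offset=25
After 8 (seek(+5, CUR)): offset=25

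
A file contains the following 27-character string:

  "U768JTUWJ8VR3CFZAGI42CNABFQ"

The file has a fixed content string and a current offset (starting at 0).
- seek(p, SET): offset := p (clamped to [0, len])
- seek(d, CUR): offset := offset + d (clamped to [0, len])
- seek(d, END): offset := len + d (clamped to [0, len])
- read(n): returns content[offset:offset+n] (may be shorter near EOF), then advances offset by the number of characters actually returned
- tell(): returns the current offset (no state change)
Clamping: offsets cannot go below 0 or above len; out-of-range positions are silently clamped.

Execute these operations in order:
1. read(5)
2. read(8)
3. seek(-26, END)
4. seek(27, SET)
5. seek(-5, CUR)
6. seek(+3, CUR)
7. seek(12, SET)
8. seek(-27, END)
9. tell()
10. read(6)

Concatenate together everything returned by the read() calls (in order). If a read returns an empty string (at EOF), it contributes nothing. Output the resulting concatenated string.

After 1 (read(5)): returned 'U768J', offset=5
After 2 (read(8)): returned 'TUWJ8VR3', offset=13
After 3 (seek(-26, END)): offset=1
After 4 (seek(27, SET)): offset=27
After 5 (seek(-5, CUR)): offset=22
After 6 (seek(+3, CUR)): offset=25
After 7 (seek(12, SET)): offset=12
After 8 (seek(-27, END)): offset=0
After 9 (tell()): offset=0
After 10 (read(6)): returned 'U768JT', offset=6

Answer: U768JTUWJ8VR3U768JT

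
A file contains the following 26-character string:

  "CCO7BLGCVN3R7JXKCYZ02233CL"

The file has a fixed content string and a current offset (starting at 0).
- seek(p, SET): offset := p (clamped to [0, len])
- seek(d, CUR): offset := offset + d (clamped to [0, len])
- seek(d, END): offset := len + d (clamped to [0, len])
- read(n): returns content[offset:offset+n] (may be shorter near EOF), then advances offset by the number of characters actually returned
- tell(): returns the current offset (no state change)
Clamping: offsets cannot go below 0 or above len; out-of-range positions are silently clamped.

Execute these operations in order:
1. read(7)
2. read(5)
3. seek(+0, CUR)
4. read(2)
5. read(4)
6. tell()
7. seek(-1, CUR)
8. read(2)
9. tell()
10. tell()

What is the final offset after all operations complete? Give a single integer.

Answer: 19

Derivation:
After 1 (read(7)): returned 'CCO7BLG', offset=7
After 2 (read(5)): returned 'CVN3R', offset=12
After 3 (seek(+0, CUR)): offset=12
After 4 (read(2)): returned '7J', offset=14
After 5 (read(4)): returned 'XKCY', offset=18
After 6 (tell()): offset=18
After 7 (seek(-1, CUR)): offset=17
After 8 (read(2)): returned 'YZ', offset=19
After 9 (tell()): offset=19
After 10 (tell()): offset=19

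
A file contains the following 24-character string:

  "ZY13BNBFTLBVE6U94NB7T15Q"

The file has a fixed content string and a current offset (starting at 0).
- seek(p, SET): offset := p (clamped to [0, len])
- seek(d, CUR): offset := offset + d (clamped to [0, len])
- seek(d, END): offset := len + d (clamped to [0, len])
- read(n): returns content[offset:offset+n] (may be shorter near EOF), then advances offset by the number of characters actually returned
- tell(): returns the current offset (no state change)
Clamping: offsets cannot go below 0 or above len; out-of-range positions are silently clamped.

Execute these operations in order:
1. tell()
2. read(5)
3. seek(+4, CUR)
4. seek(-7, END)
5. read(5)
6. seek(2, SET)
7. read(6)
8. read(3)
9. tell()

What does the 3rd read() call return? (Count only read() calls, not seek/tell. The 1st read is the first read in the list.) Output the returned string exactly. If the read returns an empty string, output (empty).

Answer: 13BNBF

Derivation:
After 1 (tell()): offset=0
After 2 (read(5)): returned 'ZY13B', offset=5
After 3 (seek(+4, CUR)): offset=9
After 4 (seek(-7, END)): offset=17
After 5 (read(5)): returned 'NB7T1', offset=22
After 6 (seek(2, SET)): offset=2
After 7 (read(6)): returned '13BNBF', offset=8
After 8 (read(3)): returned 'TLB', offset=11
After 9 (tell()): offset=11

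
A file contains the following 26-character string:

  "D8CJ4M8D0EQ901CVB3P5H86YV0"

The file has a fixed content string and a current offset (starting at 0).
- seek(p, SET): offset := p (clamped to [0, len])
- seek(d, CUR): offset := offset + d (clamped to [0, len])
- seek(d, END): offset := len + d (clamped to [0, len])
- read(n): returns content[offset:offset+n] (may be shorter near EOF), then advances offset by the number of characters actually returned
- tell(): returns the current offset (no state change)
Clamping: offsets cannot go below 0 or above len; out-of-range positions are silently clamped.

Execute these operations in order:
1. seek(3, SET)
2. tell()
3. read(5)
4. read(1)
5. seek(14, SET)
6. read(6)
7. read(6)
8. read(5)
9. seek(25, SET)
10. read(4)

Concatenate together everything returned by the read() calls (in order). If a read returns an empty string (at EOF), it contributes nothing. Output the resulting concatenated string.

After 1 (seek(3, SET)): offset=3
After 2 (tell()): offset=3
After 3 (read(5)): returned 'J4M8D', offset=8
After 4 (read(1)): returned '0', offset=9
After 5 (seek(14, SET)): offset=14
After 6 (read(6)): returned 'CVB3P5', offset=20
After 7 (read(6)): returned 'H86YV0', offset=26
After 8 (read(5)): returned '', offset=26
After 9 (seek(25, SET)): offset=25
After 10 (read(4)): returned '0', offset=26

Answer: J4M8D0CVB3P5H86YV00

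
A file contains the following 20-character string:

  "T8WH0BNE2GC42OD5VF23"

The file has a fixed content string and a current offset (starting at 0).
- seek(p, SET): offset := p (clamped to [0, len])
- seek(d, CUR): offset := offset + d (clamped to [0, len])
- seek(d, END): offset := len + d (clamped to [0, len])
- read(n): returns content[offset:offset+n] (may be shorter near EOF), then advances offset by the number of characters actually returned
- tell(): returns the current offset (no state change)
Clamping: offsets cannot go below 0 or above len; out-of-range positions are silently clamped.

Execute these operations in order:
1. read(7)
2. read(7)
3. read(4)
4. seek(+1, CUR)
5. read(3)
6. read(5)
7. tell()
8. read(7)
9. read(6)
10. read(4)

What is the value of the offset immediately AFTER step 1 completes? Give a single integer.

After 1 (read(7)): returned 'T8WH0BN', offset=7

Answer: 7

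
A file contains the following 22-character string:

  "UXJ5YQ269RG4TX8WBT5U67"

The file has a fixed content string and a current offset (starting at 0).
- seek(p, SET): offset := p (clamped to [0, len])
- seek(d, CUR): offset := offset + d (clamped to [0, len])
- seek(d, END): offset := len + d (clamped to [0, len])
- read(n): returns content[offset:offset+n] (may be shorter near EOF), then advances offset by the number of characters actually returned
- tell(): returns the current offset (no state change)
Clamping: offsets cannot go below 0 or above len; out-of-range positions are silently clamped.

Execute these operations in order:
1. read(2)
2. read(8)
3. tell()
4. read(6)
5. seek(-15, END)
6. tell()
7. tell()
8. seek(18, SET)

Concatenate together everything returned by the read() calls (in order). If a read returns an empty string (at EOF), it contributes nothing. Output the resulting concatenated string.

Answer: UXJ5YQ269RG4TX8W

Derivation:
After 1 (read(2)): returned 'UX', offset=2
After 2 (read(8)): returned 'J5YQ269R', offset=10
After 3 (tell()): offset=10
After 4 (read(6)): returned 'G4TX8W', offset=16
After 5 (seek(-15, END)): offset=7
After 6 (tell()): offset=7
After 7 (tell()): offset=7
After 8 (seek(18, SET)): offset=18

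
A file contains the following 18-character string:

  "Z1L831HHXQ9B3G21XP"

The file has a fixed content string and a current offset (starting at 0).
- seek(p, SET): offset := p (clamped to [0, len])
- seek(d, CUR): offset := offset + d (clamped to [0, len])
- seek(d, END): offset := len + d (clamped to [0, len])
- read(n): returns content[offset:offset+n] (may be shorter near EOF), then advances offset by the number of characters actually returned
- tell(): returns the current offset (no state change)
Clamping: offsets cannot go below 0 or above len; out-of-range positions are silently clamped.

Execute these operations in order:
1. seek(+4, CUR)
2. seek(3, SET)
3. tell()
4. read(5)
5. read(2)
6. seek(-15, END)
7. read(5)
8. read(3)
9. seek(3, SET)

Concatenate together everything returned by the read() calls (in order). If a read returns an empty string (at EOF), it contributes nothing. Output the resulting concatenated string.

After 1 (seek(+4, CUR)): offset=4
After 2 (seek(3, SET)): offset=3
After 3 (tell()): offset=3
After 4 (read(5)): returned '831HH', offset=8
After 5 (read(2)): returned 'XQ', offset=10
After 6 (seek(-15, END)): offset=3
After 7 (read(5)): returned '831HH', offset=8
After 8 (read(3)): returned 'XQ9', offset=11
After 9 (seek(3, SET)): offset=3

Answer: 831HHXQ831HHXQ9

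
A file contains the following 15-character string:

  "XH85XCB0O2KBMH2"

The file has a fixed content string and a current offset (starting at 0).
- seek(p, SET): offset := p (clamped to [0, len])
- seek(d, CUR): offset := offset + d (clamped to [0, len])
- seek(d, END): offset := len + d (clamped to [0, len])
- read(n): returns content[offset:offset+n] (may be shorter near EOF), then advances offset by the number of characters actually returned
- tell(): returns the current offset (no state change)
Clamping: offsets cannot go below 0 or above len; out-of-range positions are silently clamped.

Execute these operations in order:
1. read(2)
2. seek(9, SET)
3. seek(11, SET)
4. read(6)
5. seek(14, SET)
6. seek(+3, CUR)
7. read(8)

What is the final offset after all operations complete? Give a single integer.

After 1 (read(2)): returned 'XH', offset=2
After 2 (seek(9, SET)): offset=9
After 3 (seek(11, SET)): offset=11
After 4 (read(6)): returned 'BMH2', offset=15
After 5 (seek(14, SET)): offset=14
After 6 (seek(+3, CUR)): offset=15
After 7 (read(8)): returned '', offset=15

Answer: 15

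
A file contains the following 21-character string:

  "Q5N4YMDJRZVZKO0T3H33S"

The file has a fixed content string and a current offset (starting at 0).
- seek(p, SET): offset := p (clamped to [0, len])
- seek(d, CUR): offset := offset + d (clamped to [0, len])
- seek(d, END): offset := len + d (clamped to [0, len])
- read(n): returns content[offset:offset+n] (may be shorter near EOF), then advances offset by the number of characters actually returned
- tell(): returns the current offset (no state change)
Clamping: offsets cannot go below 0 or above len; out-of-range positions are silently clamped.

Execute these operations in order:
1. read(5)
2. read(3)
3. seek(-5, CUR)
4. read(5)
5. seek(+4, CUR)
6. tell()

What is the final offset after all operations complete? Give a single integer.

Answer: 12

Derivation:
After 1 (read(5)): returned 'Q5N4Y', offset=5
After 2 (read(3)): returned 'MDJ', offset=8
After 3 (seek(-5, CUR)): offset=3
After 4 (read(5)): returned '4YMDJ', offset=8
After 5 (seek(+4, CUR)): offset=12
After 6 (tell()): offset=12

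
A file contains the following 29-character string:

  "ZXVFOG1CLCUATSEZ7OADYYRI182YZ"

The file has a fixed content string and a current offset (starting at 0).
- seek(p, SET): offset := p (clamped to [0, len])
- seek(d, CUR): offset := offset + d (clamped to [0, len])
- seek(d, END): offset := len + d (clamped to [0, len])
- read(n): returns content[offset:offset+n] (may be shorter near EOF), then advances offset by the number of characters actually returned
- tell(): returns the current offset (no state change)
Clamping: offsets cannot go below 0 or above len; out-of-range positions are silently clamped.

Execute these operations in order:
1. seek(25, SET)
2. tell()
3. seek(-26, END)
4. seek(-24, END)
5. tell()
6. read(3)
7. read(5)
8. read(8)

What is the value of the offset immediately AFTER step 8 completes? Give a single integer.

After 1 (seek(25, SET)): offset=25
After 2 (tell()): offset=25
After 3 (seek(-26, END)): offset=3
After 4 (seek(-24, END)): offset=5
After 5 (tell()): offset=5
After 6 (read(3)): returned 'G1C', offset=8
After 7 (read(5)): returned 'LCUAT', offset=13
After 8 (read(8)): returned 'SEZ7OADY', offset=21

Answer: 21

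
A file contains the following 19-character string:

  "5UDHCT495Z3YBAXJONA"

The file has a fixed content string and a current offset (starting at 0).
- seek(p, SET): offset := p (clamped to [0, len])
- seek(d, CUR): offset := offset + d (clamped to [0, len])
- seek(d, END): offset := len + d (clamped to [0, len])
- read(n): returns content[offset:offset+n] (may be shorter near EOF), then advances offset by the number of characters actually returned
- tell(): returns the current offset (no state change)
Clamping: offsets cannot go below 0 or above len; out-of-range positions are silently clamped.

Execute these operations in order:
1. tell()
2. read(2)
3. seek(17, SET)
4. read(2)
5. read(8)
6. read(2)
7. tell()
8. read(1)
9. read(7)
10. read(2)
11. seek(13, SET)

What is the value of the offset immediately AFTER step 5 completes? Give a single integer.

After 1 (tell()): offset=0
After 2 (read(2)): returned '5U', offset=2
After 3 (seek(17, SET)): offset=17
After 4 (read(2)): returned 'NA', offset=19
After 5 (read(8)): returned '', offset=19

Answer: 19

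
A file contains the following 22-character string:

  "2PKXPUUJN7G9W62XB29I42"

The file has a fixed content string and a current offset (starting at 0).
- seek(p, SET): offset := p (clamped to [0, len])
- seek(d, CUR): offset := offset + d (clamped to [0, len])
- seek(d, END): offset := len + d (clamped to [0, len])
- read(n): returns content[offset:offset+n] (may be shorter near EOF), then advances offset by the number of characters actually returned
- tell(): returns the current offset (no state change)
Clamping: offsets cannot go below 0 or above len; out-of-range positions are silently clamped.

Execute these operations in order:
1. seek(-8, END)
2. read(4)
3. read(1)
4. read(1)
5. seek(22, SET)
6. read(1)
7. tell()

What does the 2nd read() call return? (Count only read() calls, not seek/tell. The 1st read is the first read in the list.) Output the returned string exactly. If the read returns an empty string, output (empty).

Answer: 9

Derivation:
After 1 (seek(-8, END)): offset=14
After 2 (read(4)): returned '2XB2', offset=18
After 3 (read(1)): returned '9', offset=19
After 4 (read(1)): returned 'I', offset=20
After 5 (seek(22, SET)): offset=22
After 6 (read(1)): returned '', offset=22
After 7 (tell()): offset=22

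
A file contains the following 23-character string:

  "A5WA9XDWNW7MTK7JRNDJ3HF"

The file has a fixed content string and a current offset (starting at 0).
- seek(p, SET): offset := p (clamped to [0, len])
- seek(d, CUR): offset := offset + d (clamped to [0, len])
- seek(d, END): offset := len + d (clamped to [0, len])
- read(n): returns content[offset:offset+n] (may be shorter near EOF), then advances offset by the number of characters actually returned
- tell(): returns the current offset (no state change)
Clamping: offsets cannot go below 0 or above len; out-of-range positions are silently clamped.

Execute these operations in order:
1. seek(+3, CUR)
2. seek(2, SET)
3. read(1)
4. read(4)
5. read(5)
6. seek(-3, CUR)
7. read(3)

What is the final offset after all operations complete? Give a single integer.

Answer: 12

Derivation:
After 1 (seek(+3, CUR)): offset=3
After 2 (seek(2, SET)): offset=2
After 3 (read(1)): returned 'W', offset=3
After 4 (read(4)): returned 'A9XD', offset=7
After 5 (read(5)): returned 'WNW7M', offset=12
After 6 (seek(-3, CUR)): offset=9
After 7 (read(3)): returned 'W7M', offset=12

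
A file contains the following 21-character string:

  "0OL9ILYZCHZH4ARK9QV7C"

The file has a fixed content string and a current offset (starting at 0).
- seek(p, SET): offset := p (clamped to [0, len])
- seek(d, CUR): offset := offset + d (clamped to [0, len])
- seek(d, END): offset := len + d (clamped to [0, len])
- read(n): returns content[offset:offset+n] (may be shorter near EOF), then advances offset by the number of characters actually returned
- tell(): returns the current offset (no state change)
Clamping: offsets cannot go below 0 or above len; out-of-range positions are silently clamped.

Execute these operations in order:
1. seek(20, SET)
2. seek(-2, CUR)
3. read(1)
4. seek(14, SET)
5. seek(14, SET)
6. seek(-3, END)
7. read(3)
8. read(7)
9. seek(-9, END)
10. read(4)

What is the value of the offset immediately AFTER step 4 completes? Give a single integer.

After 1 (seek(20, SET)): offset=20
After 2 (seek(-2, CUR)): offset=18
After 3 (read(1)): returned 'V', offset=19
After 4 (seek(14, SET)): offset=14

Answer: 14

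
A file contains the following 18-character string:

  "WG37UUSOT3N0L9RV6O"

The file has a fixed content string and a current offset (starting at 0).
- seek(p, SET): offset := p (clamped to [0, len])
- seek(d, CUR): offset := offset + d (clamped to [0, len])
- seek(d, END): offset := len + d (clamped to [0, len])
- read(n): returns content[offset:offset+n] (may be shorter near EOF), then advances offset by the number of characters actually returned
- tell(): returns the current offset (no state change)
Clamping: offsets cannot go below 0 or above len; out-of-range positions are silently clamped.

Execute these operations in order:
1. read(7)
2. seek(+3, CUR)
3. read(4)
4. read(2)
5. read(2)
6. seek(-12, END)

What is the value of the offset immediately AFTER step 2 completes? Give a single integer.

Answer: 10

Derivation:
After 1 (read(7)): returned 'WG37UUS', offset=7
After 2 (seek(+3, CUR)): offset=10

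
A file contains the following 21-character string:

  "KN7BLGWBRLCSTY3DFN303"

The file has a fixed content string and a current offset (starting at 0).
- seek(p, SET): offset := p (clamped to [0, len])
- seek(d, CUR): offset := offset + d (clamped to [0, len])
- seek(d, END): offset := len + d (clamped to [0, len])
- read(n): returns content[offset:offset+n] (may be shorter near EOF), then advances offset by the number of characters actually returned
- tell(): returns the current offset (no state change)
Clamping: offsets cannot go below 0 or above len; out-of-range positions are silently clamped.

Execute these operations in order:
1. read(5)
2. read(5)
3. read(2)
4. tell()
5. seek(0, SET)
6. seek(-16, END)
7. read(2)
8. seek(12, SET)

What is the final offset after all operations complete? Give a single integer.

After 1 (read(5)): returned 'KN7BL', offset=5
After 2 (read(5)): returned 'GWBRL', offset=10
After 3 (read(2)): returned 'CS', offset=12
After 4 (tell()): offset=12
After 5 (seek(0, SET)): offset=0
After 6 (seek(-16, END)): offset=5
After 7 (read(2)): returned 'GW', offset=7
After 8 (seek(12, SET)): offset=12

Answer: 12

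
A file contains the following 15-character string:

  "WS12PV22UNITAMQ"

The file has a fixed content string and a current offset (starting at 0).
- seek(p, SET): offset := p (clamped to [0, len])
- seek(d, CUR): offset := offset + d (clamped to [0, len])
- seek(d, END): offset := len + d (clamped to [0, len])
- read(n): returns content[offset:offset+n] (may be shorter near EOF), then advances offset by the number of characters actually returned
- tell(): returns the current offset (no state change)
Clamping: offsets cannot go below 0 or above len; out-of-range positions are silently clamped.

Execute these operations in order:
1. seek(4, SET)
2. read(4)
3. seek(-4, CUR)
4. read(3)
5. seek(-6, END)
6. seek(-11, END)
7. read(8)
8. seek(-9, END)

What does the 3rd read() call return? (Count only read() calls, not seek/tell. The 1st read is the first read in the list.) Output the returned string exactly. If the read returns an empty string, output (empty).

Answer: PV22UNIT

Derivation:
After 1 (seek(4, SET)): offset=4
After 2 (read(4)): returned 'PV22', offset=8
After 3 (seek(-4, CUR)): offset=4
After 4 (read(3)): returned 'PV2', offset=7
After 5 (seek(-6, END)): offset=9
After 6 (seek(-11, END)): offset=4
After 7 (read(8)): returned 'PV22UNIT', offset=12
After 8 (seek(-9, END)): offset=6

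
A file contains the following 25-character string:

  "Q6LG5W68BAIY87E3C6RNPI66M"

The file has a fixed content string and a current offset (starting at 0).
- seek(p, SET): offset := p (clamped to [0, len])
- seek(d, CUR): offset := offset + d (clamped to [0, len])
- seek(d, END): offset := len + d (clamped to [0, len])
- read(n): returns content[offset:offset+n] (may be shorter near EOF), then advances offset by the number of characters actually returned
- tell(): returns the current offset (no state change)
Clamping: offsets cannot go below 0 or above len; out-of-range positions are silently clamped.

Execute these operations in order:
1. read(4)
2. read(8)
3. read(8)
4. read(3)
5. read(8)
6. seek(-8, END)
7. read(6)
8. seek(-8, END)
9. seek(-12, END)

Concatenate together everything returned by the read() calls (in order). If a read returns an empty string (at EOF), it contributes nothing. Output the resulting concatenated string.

Answer: Q6LG5W68BAIY87E3C6RNPI66M6RNPI6

Derivation:
After 1 (read(4)): returned 'Q6LG', offset=4
After 2 (read(8)): returned '5W68BAIY', offset=12
After 3 (read(8)): returned '87E3C6RN', offset=20
After 4 (read(3)): returned 'PI6', offset=23
After 5 (read(8)): returned '6M', offset=25
After 6 (seek(-8, END)): offset=17
After 7 (read(6)): returned '6RNPI6', offset=23
After 8 (seek(-8, END)): offset=17
After 9 (seek(-12, END)): offset=13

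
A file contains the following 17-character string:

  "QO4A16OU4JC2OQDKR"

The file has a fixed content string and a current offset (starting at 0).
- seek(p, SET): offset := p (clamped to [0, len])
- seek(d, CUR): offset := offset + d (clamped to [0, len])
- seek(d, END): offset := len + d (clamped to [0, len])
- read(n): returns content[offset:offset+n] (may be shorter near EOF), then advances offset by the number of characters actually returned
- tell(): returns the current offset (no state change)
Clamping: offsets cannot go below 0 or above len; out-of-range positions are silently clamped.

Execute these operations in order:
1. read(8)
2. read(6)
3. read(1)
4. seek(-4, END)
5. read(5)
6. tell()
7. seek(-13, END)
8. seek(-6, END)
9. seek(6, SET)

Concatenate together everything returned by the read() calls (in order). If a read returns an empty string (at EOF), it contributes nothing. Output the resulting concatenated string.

After 1 (read(8)): returned 'QO4A16OU', offset=8
After 2 (read(6)): returned '4JC2OQ', offset=14
After 3 (read(1)): returned 'D', offset=15
After 4 (seek(-4, END)): offset=13
After 5 (read(5)): returned 'QDKR', offset=17
After 6 (tell()): offset=17
After 7 (seek(-13, END)): offset=4
After 8 (seek(-6, END)): offset=11
After 9 (seek(6, SET)): offset=6

Answer: QO4A16OU4JC2OQDQDKR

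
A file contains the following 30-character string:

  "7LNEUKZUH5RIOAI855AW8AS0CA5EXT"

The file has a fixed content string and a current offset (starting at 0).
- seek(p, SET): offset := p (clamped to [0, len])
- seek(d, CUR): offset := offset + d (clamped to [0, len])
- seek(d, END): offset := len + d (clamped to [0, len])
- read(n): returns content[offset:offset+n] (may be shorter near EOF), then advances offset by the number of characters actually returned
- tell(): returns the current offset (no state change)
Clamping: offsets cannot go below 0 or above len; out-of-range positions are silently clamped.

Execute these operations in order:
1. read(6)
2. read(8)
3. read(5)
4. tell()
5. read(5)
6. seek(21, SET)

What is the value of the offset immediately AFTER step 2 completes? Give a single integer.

Answer: 14

Derivation:
After 1 (read(6)): returned '7LNEUK', offset=6
After 2 (read(8)): returned 'ZUH5RIOA', offset=14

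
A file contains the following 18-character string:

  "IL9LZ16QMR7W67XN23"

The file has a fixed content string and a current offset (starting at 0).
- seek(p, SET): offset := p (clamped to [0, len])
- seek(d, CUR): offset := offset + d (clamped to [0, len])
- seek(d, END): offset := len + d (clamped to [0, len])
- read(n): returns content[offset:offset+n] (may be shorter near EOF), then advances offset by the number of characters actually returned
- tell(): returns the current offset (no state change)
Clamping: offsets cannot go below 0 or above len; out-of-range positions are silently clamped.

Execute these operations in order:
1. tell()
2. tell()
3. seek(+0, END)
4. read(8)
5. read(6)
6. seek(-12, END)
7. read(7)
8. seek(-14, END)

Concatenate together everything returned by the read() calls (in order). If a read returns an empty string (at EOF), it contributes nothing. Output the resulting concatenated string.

After 1 (tell()): offset=0
After 2 (tell()): offset=0
After 3 (seek(+0, END)): offset=18
After 4 (read(8)): returned '', offset=18
After 5 (read(6)): returned '', offset=18
After 6 (seek(-12, END)): offset=6
After 7 (read(7)): returned '6QMR7W6', offset=13
After 8 (seek(-14, END)): offset=4

Answer: 6QMR7W6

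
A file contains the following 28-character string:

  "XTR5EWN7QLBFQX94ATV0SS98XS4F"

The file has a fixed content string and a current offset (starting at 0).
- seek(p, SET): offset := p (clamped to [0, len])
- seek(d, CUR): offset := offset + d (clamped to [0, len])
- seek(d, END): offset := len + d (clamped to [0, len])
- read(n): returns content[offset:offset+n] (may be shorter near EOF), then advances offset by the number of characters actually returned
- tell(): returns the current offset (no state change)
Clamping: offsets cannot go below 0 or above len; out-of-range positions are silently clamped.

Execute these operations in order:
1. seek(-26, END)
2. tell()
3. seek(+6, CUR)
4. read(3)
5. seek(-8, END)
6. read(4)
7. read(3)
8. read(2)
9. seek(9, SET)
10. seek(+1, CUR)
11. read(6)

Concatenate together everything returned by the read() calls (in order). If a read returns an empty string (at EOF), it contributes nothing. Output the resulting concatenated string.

Answer: QLBSS98XS4FBFQX94

Derivation:
After 1 (seek(-26, END)): offset=2
After 2 (tell()): offset=2
After 3 (seek(+6, CUR)): offset=8
After 4 (read(3)): returned 'QLB', offset=11
After 5 (seek(-8, END)): offset=20
After 6 (read(4)): returned 'SS98', offset=24
After 7 (read(3)): returned 'XS4', offset=27
After 8 (read(2)): returned 'F', offset=28
After 9 (seek(9, SET)): offset=9
After 10 (seek(+1, CUR)): offset=10
After 11 (read(6)): returned 'BFQX94', offset=16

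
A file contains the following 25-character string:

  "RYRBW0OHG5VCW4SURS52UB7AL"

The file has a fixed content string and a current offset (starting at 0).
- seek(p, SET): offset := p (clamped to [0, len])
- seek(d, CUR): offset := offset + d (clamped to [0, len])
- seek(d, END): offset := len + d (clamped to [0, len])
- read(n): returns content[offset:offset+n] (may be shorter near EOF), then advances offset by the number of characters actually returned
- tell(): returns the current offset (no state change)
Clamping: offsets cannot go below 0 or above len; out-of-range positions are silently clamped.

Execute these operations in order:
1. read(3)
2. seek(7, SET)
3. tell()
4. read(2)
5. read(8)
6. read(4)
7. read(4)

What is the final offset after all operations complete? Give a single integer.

After 1 (read(3)): returned 'RYR', offset=3
After 2 (seek(7, SET)): offset=7
After 3 (tell()): offset=7
After 4 (read(2)): returned 'HG', offset=9
After 5 (read(8)): returned '5VCW4SUR', offset=17
After 6 (read(4)): returned 'S52U', offset=21
After 7 (read(4)): returned 'B7AL', offset=25

Answer: 25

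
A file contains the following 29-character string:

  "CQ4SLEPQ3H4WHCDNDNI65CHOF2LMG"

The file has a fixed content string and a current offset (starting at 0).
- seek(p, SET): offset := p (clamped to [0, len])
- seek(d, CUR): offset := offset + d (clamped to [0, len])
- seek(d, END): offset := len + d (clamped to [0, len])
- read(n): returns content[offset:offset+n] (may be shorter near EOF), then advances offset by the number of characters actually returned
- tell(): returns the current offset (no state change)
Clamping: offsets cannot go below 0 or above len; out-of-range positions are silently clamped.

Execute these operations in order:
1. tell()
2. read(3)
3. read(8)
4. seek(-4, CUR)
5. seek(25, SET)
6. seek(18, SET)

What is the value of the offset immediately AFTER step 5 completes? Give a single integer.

Answer: 25

Derivation:
After 1 (tell()): offset=0
After 2 (read(3)): returned 'CQ4', offset=3
After 3 (read(8)): returned 'SLEPQ3H4', offset=11
After 4 (seek(-4, CUR)): offset=7
After 5 (seek(25, SET)): offset=25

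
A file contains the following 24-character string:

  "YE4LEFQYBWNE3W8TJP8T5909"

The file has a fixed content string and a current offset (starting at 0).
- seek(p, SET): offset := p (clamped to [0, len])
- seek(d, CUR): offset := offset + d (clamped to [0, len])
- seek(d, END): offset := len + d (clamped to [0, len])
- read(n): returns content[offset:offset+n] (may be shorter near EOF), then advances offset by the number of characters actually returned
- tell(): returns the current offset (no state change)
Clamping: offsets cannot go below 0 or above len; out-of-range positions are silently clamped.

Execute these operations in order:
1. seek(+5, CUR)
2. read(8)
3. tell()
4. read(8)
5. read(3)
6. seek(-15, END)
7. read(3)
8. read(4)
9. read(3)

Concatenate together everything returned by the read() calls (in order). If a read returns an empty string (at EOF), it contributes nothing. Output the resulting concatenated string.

Answer: FQYBWNE3W8TJP8T5909WNE3W8TJP8

Derivation:
After 1 (seek(+5, CUR)): offset=5
After 2 (read(8)): returned 'FQYBWNE3', offset=13
After 3 (tell()): offset=13
After 4 (read(8)): returned 'W8TJP8T5', offset=21
After 5 (read(3)): returned '909', offset=24
After 6 (seek(-15, END)): offset=9
After 7 (read(3)): returned 'WNE', offset=12
After 8 (read(4)): returned '3W8T', offset=16
After 9 (read(3)): returned 'JP8', offset=19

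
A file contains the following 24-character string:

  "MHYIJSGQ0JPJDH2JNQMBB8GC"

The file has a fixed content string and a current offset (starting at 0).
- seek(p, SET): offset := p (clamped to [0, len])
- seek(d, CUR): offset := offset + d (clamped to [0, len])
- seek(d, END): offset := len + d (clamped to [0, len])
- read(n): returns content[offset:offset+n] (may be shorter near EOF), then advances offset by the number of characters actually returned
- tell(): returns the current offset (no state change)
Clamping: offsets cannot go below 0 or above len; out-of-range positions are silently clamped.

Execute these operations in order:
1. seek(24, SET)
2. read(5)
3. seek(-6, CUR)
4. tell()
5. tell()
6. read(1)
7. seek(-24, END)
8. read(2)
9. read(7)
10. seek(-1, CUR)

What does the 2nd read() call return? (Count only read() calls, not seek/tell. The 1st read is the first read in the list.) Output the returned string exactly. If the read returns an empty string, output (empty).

Answer: M

Derivation:
After 1 (seek(24, SET)): offset=24
After 2 (read(5)): returned '', offset=24
After 3 (seek(-6, CUR)): offset=18
After 4 (tell()): offset=18
After 5 (tell()): offset=18
After 6 (read(1)): returned 'M', offset=19
After 7 (seek(-24, END)): offset=0
After 8 (read(2)): returned 'MH', offset=2
After 9 (read(7)): returned 'YIJSGQ0', offset=9
After 10 (seek(-1, CUR)): offset=8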